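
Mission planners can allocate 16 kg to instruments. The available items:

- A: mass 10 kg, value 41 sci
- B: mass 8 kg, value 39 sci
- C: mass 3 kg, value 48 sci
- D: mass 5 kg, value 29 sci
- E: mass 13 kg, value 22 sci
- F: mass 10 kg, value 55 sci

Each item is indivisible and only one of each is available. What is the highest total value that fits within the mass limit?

116 sci

Check high-value combinations within 16 kg:
- B+C+D: mass 8+3+5=16, value 39+48+29=116
- C+F: mass 3+10=13, value 48+55=103
- A+C: mass 10+3=13, value 41+48=89
- B+C: mass 8+3=11, value 39+48=87
Best: 116 sci.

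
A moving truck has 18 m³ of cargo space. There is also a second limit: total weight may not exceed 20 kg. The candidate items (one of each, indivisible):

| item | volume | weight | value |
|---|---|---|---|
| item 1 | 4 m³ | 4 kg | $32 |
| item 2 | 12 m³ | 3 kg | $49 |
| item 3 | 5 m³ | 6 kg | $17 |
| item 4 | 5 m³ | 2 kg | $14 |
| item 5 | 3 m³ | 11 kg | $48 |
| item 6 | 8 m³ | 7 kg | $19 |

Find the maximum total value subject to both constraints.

Feasible sets respecting both limits:
- item 2+item 5: volume 15, weight 14, value 97
- item 1+item 4+item 5: volume 12, weight 17, value 94
- item 1+item 2: volume 16, weight 7, value 81
Best: $97.

$97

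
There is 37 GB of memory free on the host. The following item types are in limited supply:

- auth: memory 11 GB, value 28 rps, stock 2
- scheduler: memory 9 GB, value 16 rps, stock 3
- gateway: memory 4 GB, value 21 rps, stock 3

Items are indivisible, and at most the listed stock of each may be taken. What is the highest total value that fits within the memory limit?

119 rps

Top feasible selections:
- 2×auth + 3×gateway: memory 34, value 119
- 1×auth + 1×scheduler + 3×gateway: memory 32, value 107
Best: 119 rps.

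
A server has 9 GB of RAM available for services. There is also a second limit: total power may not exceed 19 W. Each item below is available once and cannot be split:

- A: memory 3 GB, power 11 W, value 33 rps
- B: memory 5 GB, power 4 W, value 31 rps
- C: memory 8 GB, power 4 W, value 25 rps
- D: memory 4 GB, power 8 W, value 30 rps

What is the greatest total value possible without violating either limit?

Feasible sets respecting both limits:
- A+B: memory 8, power 15, value 64
- A+D: memory 7, power 19, value 63
- B+D: memory 9, power 12, value 61
Best: 64 rps.

64 rps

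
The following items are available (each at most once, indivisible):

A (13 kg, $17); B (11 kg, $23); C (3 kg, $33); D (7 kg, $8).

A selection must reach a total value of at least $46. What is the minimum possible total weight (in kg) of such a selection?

Subsets with value ≥ 46, sorted by total weight:
- B+C: weight 14, value 56
- A+C: weight 16, value 50
Minimum weight: 14 kg.

14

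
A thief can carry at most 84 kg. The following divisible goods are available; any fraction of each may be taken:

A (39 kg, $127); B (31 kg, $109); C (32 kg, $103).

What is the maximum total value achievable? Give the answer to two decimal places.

281.06

Take in order of value per unit:
- B (109/31 per unit): all 31 → value 109, running total 109.00
- A (127/39 per unit): all 39 → value 127, running total 236.00
- C (103/32 per unit): 14 of 32 → value 14×103/32 = 45.0625, running total 281.06
Total 281.06.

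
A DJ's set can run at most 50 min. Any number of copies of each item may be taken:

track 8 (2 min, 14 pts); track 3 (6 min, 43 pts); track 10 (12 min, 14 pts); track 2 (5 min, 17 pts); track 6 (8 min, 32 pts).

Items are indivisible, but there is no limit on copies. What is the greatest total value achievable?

358 pts

Best value-per-unit is track 3 at 43/6; filling with it alone gives 8×43 = 344.
Optimal mix: 1×track 8 + 8×track 3 → duration 50, value 358.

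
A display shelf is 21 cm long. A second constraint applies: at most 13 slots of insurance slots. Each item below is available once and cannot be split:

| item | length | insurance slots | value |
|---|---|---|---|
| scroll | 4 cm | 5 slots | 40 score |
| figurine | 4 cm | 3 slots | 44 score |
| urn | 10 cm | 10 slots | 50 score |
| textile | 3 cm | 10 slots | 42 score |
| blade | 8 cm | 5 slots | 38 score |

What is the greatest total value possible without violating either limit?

122 score

Feasible sets respecting both limits:
- scroll+figurine+blade: length 16, insurance slots 13, value 122
- figurine+urn: length 14, insurance slots 13, value 94
- figurine+textile: length 7, insurance slots 13, value 86
Best: 122 score.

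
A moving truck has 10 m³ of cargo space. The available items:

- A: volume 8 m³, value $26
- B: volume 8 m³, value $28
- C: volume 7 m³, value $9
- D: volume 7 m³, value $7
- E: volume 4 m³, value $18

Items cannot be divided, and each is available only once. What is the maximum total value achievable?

Check high-value combinations within 10 m³:
- B: volume 8, value 28
- A: volume 8, value 26
- E: volume 4, value 18
- C: volume 7, value 9
Best: $28.

$28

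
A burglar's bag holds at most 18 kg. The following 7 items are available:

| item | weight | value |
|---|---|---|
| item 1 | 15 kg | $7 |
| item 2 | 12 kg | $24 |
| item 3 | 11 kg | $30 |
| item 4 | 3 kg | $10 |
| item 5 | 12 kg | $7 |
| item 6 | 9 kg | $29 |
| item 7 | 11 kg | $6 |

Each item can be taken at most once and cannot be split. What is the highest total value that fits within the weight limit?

$40

Check high-value combinations within 18 kg:
- item 3+item 4: weight 11+3=14, value 30+10=40
- item 4+item 6: weight 3+9=12, value 10+29=39
- item 2+item 4: weight 12+3=15, value 24+10=34
- item 3: weight 11, value 30
- item 6: weight 9, value 29
Best: $40.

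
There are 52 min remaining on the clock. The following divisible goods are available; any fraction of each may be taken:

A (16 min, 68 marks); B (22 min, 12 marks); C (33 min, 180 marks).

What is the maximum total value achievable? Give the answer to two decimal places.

249.64

Take in order of value per unit:
- C (180/33 per unit): all 33 → value 180, running total 180.00
- A (68/16 per unit): all 16 → value 68, running total 248.00
- B (12/22 per unit): 3 of 22 → value 3×12/22 = 1.6364, running total 249.64
Total 249.64.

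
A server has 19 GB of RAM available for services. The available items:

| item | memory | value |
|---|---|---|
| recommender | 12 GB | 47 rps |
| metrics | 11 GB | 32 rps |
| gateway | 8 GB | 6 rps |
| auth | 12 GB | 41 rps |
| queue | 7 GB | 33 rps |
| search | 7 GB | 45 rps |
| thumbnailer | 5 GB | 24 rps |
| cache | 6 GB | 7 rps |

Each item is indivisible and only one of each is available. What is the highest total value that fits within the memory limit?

102 rps

Check high-value combinations within 19 GB:
- queue+search+thumbnailer: memory 7+7+5=19, value 33+45+24=102
- recommender+search: memory 12+7=19, value 47+45=92
- auth+search: memory 12+7=19, value 41+45=86
- recommender+queue: memory 12+7=19, value 47+33=80
Best: 102 rps.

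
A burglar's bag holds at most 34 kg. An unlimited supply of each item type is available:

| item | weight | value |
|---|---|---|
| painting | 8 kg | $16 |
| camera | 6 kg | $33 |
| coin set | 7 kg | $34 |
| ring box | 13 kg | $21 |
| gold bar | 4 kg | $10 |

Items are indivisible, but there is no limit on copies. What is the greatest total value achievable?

Best value-per-unit is camera at 33/6; filling with it alone gives 5×33 = 165.
Optimal mix: 5×camera + 1×gold bar → weight 34, value 175.

$175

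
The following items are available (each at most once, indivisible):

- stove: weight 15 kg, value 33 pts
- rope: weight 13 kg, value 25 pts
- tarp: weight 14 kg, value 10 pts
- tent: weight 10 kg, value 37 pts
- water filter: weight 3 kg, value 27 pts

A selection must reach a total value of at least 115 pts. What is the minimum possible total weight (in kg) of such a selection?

Subsets with value ≥ 115, sorted by total weight:
- stove+rope+tent+water filter: weight 41, value 122
- stove+rope+tarp+tent+water filter: weight 55, value 132
Minimum weight: 41 kg.

41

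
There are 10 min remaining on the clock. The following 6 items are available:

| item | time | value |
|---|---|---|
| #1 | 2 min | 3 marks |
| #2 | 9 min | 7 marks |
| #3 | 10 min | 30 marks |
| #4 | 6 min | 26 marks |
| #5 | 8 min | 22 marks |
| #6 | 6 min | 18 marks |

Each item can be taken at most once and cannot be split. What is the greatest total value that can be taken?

Check high-value combinations within 10 min:
- #3: time 10, value 30
- #1+#4: time 2+6=8, value 3+26=29
- #4: time 6, value 26
- #1+#5: time 2+8=10, value 3+22=25
- #5: time 8, value 22
Best: 30 marks.

30 marks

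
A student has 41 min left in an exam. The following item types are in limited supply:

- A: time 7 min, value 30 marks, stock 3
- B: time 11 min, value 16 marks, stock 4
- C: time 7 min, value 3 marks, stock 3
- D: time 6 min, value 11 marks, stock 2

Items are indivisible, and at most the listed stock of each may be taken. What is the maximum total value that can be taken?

117 marks

Best selections within time 41 and stock limits:
- 3×A + 1×B + 1×D: time 38, value 117
- 3×A + 1×C + 2×D: time 40, value 115
- 3×A + 2×D: time 33, value 112
Best: 117 marks.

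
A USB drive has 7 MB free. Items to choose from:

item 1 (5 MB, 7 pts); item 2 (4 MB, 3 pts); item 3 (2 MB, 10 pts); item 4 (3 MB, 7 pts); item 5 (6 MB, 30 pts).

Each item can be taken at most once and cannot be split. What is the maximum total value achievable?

30 pts

Check high-value combinations within 7 MB:
- item 5: size 6, value 30
- item 3+item 4: size 2+3=5, value 10+7=17
- item 1+item 3: size 5+2=7, value 7+10=17
- item 2+item 3: size 4+2=6, value 3+10=13
Best: 30 pts.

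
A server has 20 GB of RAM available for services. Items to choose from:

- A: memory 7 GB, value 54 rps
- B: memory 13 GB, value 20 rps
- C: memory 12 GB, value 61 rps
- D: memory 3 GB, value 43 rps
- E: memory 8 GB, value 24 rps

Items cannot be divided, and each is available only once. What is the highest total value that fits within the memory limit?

This is a 0/1 knapsack; check combinations near the capacity.
- A+D+E: memory 7+3+8=18, value 54+43+24=121
- A+C: memory 7+12=19, value 54+61=115
- C+D: memory 12+3=15, value 61+43=104
Best: 121 rps.

121 rps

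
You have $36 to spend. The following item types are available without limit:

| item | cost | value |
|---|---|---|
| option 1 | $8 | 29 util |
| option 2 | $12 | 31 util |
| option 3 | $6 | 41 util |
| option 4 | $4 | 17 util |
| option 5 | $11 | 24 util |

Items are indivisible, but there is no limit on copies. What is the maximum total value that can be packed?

246 util

Best value-per-unit is option 3 at 41/6, and filling with it alone uses cost 6×6=36. No mix of the others beats 6×41 = 246.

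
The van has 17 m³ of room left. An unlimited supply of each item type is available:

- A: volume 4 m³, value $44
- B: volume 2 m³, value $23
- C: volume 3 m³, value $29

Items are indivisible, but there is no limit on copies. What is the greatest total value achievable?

Best value-per-unit is B at 23/2; filling with it alone gives 8×23 = 184.
Optimal mix: 7×B + 1×C → volume 17, value 190.

$190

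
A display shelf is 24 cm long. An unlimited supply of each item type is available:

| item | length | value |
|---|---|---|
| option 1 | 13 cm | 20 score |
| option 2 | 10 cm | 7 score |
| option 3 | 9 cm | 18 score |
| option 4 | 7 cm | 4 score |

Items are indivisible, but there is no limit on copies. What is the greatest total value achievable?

38 score

Best value-per-unit is option 3 at 18/9; filling with it alone gives 2×18 = 36.
Optimal mix: 1×option 1 + 1×option 3 → length 22, value 38.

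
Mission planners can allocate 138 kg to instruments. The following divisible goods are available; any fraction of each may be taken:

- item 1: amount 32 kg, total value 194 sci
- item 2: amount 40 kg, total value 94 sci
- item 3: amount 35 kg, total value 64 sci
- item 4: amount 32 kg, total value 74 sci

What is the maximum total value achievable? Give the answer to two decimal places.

Take in order of value per unit:
- item 1 (194/32 per unit): all 32 → value 194, running total 194.00
- item 2 (94/40 per unit): all 40 → value 94, running total 288.00
- item 4 (74/32 per unit): all 32 → value 74, running total 362.00
- item 3 (64/35 per unit): 34 of 35 → value 34×64/35 = 62.1714, running total 424.17
Total 424.17.

424.17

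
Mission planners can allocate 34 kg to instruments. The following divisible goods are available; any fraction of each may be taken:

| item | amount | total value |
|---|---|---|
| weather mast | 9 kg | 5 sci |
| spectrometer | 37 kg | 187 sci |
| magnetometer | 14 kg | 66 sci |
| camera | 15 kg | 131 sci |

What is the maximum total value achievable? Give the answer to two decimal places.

Take in order of value per unit:
- camera (131/15 per unit): all 15 → value 131, running total 131.00
- spectrometer (187/37 per unit): 19 of 37 → value 19×187/37 = 96.0270, running total 227.03
Total 227.03.

227.03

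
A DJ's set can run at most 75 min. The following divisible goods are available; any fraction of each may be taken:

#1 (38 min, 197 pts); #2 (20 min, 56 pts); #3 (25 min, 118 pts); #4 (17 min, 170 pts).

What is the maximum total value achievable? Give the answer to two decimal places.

461.40

Take in order of value per unit:
- #4 (170/17 per unit): all 17 → value 170, running total 170.00
- #1 (197/38 per unit): all 38 → value 197, running total 367.00
- #3 (118/25 per unit): 20 of 25 → value 20×118/25 = 94.4000, running total 461.40
Total 461.40.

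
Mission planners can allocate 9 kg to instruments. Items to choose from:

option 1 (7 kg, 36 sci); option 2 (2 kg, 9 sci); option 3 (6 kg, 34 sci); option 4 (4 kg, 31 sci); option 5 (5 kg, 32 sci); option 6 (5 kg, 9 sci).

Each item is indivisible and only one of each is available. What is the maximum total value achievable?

63 sci

Check high-value combinations within 9 kg:
- option 4+option 5: mass 4+5=9, value 31+32=63
- option 1+option 2: mass 7+2=9, value 36+9=45
- option 2+option 3: mass 2+6=8, value 9+34=43
Best: 63 sci.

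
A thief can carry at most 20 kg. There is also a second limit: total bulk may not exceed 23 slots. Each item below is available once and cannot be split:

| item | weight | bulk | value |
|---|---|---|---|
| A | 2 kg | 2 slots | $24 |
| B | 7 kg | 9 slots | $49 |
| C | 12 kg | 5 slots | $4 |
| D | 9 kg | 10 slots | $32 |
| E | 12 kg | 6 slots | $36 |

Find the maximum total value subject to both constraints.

$105

Feasible sets respecting both limits:
- A+B+D: weight 18, bulk 21, value 105
- B+E: weight 19, bulk 15, value 85
- B+D: weight 16, bulk 19, value 81
Best: $105.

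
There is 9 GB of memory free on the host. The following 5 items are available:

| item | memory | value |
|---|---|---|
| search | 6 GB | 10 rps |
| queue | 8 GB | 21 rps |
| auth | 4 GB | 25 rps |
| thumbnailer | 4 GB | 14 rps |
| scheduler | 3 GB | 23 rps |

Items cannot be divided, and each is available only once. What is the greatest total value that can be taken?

48 rps

Check high-value combinations within 9 GB:
- auth+scheduler: memory 4+3=7, value 25+23=48
- auth+thumbnailer: memory 4+4=8, value 25+14=39
- thumbnailer+scheduler: memory 4+3=7, value 14+23=37
- search+scheduler: memory 6+3=9, value 10+23=33
- auth: memory 4, value 25
Best: 48 rps.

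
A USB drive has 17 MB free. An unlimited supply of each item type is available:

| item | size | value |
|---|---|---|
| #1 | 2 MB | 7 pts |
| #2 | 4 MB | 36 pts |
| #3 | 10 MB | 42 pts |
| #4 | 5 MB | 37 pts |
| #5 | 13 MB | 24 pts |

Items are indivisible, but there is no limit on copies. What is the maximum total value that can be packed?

Best value-per-unit is #2 at 36/4; filling with it alone gives 4×36 = 144.
Optimal mix: 3×#2 + 1×#4 → size 17, value 145.

145 pts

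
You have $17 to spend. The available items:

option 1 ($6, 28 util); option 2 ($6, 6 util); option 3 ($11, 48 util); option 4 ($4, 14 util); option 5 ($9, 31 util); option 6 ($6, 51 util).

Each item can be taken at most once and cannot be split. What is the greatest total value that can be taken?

Check high-value combinations within $17:
- option 3+option 6: cost 11+6=17, value 48+51=99
- option 1+option 4+option 6: cost 6+4+6=16, value 28+14+51=93
- option 5+option 6: cost 9+6=15, value 31+51=82
- option 1+option 6: cost 6+6=12, value 28+51=79
Best: 99 util.

99 util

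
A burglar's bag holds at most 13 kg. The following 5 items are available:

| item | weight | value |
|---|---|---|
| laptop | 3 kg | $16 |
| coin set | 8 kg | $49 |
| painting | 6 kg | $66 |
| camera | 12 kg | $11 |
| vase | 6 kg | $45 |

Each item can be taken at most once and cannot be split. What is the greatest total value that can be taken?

Check high-value combinations within 13 kg:
- painting+vase: weight 6+6=12, value 66+45=111
- laptop+painting: weight 3+6=9, value 16+66=82
- painting: weight 6, value 66
Best: $111.

$111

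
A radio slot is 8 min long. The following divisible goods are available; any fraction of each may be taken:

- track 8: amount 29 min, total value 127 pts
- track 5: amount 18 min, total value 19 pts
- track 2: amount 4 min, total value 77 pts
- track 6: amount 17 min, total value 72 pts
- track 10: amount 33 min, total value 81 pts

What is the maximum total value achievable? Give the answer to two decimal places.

94.52

Take in order of value per unit:
- track 2 (77/4 per unit): all 4 → value 77, running total 77.00
- track 8 (127/29 per unit): 4 of 29 → value 4×127/29 = 17.5172, running total 94.52
Total 94.52.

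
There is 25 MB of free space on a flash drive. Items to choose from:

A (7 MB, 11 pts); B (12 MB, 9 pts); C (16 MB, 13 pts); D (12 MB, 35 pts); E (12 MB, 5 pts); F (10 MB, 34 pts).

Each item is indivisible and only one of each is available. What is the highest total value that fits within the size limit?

69 pts

Check high-value combinations within 25 MB:
- D+F: size 12+10=22, value 35+34=69
- A+D: size 7+12=19, value 11+35=46
- A+F: size 7+10=17, value 11+34=45
- B+D: size 12+12=24, value 9+35=44
- B+F: size 12+10=22, value 9+34=43
Best: 69 pts.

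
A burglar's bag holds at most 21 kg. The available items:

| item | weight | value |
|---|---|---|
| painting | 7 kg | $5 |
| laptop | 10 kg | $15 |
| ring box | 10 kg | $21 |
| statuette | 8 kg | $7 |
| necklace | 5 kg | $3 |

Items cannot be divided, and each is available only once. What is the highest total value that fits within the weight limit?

Check high-value combinations within 21 kg:
- laptop+ring box: weight 10+10=20, value 15+21=36
- ring box+statuette: weight 10+8=18, value 21+7=28
- painting+ring box: weight 7+10=17, value 5+21=26
- ring box+necklace: weight 10+5=15, value 21+3=24
Best: $36.

$36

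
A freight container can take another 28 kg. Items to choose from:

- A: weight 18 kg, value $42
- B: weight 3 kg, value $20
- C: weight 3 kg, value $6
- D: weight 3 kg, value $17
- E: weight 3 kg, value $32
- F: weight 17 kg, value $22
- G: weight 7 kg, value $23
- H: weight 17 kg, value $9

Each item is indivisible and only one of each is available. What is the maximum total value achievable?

$111

Check high-value combinations within 28 kg:
- A+B+D+E: weight 18+3+3+3=27, value 42+20+17+32=111
- A+B+C+E: weight 18+3+3+3=27, value 42+20+6+32=100
- B+C+D+E+G: weight 3+3+3+3+7=19, value 20+6+17+32+23=98
- A+C+D+E: weight 18+3+3+3=27, value 42+6+17+32=97
- A+E+G: weight 18+3+7=28, value 42+32+23=97
Best: $111.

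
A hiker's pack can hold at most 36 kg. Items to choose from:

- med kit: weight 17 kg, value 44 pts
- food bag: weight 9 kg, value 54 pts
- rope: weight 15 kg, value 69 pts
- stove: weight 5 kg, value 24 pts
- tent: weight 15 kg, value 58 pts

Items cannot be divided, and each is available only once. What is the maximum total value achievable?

151 pts

Check high-value combinations within 36 kg:
- rope+stove+tent: weight 15+5+15=35, value 69+24+58=151
- food bag+rope+stove: weight 9+15+5=29, value 54+69+24=147
- food bag+stove+tent: weight 9+5+15=29, value 54+24+58=136
- rope+tent: weight 15+15=30, value 69+58=127
Best: 151 pts.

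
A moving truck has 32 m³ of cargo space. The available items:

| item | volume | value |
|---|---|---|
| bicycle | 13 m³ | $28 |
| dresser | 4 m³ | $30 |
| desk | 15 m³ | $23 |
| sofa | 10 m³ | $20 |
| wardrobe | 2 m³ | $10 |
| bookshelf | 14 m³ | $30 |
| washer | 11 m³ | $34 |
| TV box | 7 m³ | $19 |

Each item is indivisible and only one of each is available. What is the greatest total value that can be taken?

$104

Check high-value combinations within 32 m³:
- dresser+wardrobe+bookshelf+washer: volume 4+2+14+11=31, value 30+10+30+34=104
- dresser+sofa+washer+TV box: volume 4+10+11+7=32, value 30+20+34+19=103
- bicycle+dresser+wardrobe+washer: volume 13+4+2+11=30, value 28+30+10+34=102
- dresser+desk+wardrobe+washer: volume 4+15+2+11=32, value 30+23+10+34=97
- dresser+sofa+wardrobe+washer: volume 4+10+2+11=27, value 30+20+10+34=94
Best: $104.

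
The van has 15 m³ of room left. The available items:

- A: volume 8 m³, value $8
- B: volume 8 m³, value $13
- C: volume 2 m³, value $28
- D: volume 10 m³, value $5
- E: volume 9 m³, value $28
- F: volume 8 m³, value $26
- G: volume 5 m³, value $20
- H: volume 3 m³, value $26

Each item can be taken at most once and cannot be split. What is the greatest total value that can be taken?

$82

Check high-value combinations within 15 m³:
- C+E+H: volume 2+9+3=14, value 28+28+26=82
- C+F+H: volume 2+8+3=13, value 28+26+26=80
- C+G+H: volume 2+5+3=10, value 28+20+26=74
Best: $82.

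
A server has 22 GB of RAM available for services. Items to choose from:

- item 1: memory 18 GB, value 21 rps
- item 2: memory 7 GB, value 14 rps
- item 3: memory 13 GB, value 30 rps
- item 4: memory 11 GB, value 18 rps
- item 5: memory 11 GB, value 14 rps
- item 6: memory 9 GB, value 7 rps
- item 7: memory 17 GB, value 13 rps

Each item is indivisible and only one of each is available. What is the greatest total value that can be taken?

Check high-value combinations within 22 GB:
- item 2+item 3: memory 7+13=20, value 14+30=44
- item 3+item 6: memory 13+9=22, value 30+7=37
- item 2+item 4: memory 7+11=18, value 14+18=32
- item 4+item 5: memory 11+11=22, value 18+14=32
Best: 44 rps.

44 rps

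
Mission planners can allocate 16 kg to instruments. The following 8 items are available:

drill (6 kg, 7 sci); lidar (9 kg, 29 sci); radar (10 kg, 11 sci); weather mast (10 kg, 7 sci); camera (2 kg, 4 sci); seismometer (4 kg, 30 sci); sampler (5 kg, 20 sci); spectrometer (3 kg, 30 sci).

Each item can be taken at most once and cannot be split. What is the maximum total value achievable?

89 sci

This is a 0/1 knapsack; check combinations near the capacity.
- lidar+seismometer+spectrometer: mass 9+4+3=16, value 29+30+30=89
- camera+seismometer+sampler+spectrometer: mass 2+4+5+3=14, value 4+30+20+30=84
- seismometer+sampler+spectrometer: mass 4+5+3=12, value 30+20+30=80
- drill+camera+seismometer+spectrometer: mass 6+2+4+3=15, value 7+4+30+30=71
Best: 89 sci.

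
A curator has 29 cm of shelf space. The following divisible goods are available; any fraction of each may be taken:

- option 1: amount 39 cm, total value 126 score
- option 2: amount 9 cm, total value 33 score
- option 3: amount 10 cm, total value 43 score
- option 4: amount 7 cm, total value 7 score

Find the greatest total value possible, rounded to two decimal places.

Take in order of value per unit:
- option 3 (43/10 per unit): all 10 → value 43, running total 43.00
- option 2 (33/9 per unit): all 9 → value 33, running total 76.00
- option 1 (126/39 per unit): 10 of 39 → value 10×126/39 = 32.3077, running total 108.31
Total 108.31.

108.31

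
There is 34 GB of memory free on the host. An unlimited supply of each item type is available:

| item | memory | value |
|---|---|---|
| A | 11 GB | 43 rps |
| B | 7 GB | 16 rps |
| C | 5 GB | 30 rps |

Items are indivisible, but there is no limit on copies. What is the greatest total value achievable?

Best value-per-unit is C at 30/5, and filling with it alone uses memory 6×5=30. No mix of the others beats 6×30 = 180.

180 rps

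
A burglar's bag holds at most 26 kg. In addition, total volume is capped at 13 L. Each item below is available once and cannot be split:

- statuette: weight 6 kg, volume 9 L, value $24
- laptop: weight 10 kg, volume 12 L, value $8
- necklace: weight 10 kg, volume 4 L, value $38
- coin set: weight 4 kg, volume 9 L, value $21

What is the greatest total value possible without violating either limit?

Feasible sets respecting both limits:
- statuette+necklace: weight 16, volume 13, value 62
- necklace+coin set: weight 14, volume 13, value 59
- necklace: weight 10, volume 4, value 38
Best: $62.

$62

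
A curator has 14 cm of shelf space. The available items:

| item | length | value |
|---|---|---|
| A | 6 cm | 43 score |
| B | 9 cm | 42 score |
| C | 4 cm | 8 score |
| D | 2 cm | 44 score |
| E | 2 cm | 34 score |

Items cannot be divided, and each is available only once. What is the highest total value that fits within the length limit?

Check high-value combinations within 14 cm:
- A+C+D+E: length 6+4+2+2=14, value 43+8+44+34=129
- A+D+E: length 6+2+2=10, value 43+44+34=121
- B+D+E: length 9+2+2=13, value 42+44+34=120
- A+C+D: length 6+4+2=12, value 43+8+44=95
- A+D: length 6+2=8, value 43+44=87
Best: 129 score.

129 score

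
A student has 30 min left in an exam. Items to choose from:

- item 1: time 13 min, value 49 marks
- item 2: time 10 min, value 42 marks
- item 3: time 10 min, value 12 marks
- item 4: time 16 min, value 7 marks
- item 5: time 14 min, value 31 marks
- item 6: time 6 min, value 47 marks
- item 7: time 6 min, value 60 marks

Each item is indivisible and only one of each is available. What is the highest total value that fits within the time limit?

156 marks

This is a 0/1 knapsack; check combinations near the capacity.
- item 1+item 6+item 7: time 13+6+6=25, value 49+47+60=156
- item 1+item 2+item 7: time 13+10+6=29, value 49+42+60=151
- item 2+item 6+item 7: time 10+6+6=22, value 42+47+60=149
- item 5+item 6+item 7: time 14+6+6=26, value 31+47+60=138
- item 1+item 2+item 6: time 13+10+6=29, value 49+42+47=138
Best: 156 marks.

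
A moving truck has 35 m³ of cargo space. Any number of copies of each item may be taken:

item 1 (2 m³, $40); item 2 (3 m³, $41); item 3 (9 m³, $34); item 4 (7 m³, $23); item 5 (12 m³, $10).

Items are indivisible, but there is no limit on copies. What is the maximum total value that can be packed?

Best value-per-unit is item 1 at 40/2; filling with it alone gives 17×40 = 680.
Optimal mix: 16×item 1 + 1×item 2 → volume 35, value 681.

$681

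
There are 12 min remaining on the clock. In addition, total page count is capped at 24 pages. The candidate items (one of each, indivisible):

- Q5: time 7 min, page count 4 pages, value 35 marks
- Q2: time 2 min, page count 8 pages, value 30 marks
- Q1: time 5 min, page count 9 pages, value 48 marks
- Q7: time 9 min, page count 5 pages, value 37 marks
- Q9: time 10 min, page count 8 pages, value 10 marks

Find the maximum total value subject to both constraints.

83 marks

Feasible sets respecting both limits:
- Q5+Q1: time 12, page count 13, value 83
- Q2+Q1: time 7, page count 17, value 78
- Q2+Q7: time 11, page count 13, value 67
Best: 83 marks.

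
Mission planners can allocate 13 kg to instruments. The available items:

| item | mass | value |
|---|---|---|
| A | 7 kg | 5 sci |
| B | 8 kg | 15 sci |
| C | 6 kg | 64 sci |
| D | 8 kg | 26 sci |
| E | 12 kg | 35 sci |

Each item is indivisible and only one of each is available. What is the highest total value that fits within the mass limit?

69 sci

Check high-value combinations within 13 kg:
- A+C: mass 7+6=13, value 5+64=69
- C: mass 6, value 64
- E: mass 12, value 35
- D: mass 8, value 26
- B: mass 8, value 15
Best: 69 sci.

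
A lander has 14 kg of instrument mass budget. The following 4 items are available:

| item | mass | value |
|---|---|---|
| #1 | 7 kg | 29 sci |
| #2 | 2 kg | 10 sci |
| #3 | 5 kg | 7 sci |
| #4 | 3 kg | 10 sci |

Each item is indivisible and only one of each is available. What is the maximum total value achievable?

49 sci

This is a 0/1 knapsack; check combinations near the capacity.
- #1+#2+#4: mass 7+2+3=12, value 29+10+10=49
- #1+#2+#3: mass 7+2+5=14, value 29+10+7=46
- #1+#2: mass 7+2=9, value 29+10=39
- #1+#4: mass 7+3=10, value 29+10=39
Best: 49 sci.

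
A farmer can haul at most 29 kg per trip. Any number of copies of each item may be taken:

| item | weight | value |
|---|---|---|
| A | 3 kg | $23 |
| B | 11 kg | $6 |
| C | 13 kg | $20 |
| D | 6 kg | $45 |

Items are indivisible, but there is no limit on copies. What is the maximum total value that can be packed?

$207

Best value-per-unit is A at 23/3, and filling with it alone uses weight 9×3=27. No mix of the others beats 9×23 = 207.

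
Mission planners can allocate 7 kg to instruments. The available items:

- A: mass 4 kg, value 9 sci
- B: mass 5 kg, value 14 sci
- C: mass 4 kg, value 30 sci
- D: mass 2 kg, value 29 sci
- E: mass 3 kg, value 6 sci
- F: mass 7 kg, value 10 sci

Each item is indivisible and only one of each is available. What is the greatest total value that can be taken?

59 sci

Check high-value combinations within 7 kg:
- C+D: mass 4+2=6, value 30+29=59
- B+D: mass 5+2=7, value 14+29=43
- A+D: mass 4+2=6, value 9+29=38
- C+E: mass 4+3=7, value 30+6=36
Best: 59 sci.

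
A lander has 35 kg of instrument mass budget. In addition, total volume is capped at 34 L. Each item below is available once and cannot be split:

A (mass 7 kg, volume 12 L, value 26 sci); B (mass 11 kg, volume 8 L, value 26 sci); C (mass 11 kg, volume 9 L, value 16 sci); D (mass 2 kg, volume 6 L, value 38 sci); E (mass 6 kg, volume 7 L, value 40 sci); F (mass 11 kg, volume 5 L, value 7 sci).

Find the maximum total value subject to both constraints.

130 sci

Feasible sets respecting both limits:
- A+B+D+E: mass 26, volume 33, value 130
- A+C+D+E: mass 26, volume 34, value 120
- B+C+D+E: mass 30, volume 30, value 120
Best: 130 sci.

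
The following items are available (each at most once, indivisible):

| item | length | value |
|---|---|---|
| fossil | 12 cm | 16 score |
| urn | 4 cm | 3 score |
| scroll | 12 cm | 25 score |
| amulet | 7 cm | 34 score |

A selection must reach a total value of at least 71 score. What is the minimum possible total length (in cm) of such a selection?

31

Subsets with value ≥ 71, sorted by total length:
- fossil+scroll+amulet: length 31, value 75
- fossil+urn+scroll+amulet: length 35, value 78
Minimum length: 31 cm.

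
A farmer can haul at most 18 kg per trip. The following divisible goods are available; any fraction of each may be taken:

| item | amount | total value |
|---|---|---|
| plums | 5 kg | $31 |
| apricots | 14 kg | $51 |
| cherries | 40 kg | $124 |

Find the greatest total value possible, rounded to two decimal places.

78.36

Take in order of value per unit:
- plums (31/5 per unit): all 5 → value 31, running total 31.00
- apricots (51/14 per unit): 13 of 14 → value 13×51/14 = 47.3571, running total 78.36
Total 78.36.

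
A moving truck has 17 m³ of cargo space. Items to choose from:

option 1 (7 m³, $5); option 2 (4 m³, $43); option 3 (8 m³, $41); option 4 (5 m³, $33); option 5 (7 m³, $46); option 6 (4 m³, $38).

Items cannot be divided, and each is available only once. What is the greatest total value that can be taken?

Check high-value combinations within 17 m³:
- option 2+option 5+option 6: volume 4+7+4=15, value 43+46+38=127
- option 2+option 4+option 5: volume 4+5+7=16, value 43+33+46=122
- option 2+option 3+option 6: volume 4+8+4=16, value 43+41+38=122
- option 4+option 5+option 6: volume 5+7+4=16, value 33+46+38=117
- option 2+option 3+option 4: volume 4+8+5=17, value 43+41+33=117
Best: $127.

$127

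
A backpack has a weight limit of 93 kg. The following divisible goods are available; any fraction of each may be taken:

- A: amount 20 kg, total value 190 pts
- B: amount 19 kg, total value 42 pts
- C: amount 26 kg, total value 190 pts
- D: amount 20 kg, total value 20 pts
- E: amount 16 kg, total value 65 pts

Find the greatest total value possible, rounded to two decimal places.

499.00

Take in order of value per unit:
- A (190/20 per unit): all 20 → value 190, running total 190.00
- C (190/26 per unit): all 26 → value 190, running total 380.00
- E (65/16 per unit): all 16 → value 65, running total 445.00
- B (42/19 per unit): all 19 → value 42, running total 487.00
- D (20/20 per unit): 12 of 20 → value 12×20/20 = 12.0000, running total 499.00
Total 499.00.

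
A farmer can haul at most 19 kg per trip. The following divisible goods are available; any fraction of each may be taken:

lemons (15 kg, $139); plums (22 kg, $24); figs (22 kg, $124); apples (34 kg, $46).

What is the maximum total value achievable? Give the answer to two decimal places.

161.55

Take in order of value per unit:
- lemons (139/15 per unit): all 15 → value 139, running total 139.00
- figs (124/22 per unit): 4 of 22 → value 4×124/22 = 22.5455, running total 161.55
Total 161.55.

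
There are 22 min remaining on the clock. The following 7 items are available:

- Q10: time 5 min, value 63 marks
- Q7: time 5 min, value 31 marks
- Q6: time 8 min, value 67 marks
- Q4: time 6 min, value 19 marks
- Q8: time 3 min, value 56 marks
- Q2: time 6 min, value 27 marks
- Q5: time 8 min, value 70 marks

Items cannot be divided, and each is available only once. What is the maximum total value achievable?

220 marks

Check high-value combinations within 22 min:
- Q10+Q7+Q8+Q5: time 5+5+3+8=21, value 63+31+56+70=220
- Q10+Q7+Q6+Q8: time 5+5+8+3=21, value 63+31+67+56=217
- Q10+Q8+Q2+Q5: time 5+3+6+8=22, value 63+56+27+70=216
- Q10+Q6+Q8+Q2: time 5+8+3+6=22, value 63+67+56+27=213
- Q10+Q4+Q8+Q5: time 5+6+3+8=22, value 63+19+56+70=208
Best: 220 marks.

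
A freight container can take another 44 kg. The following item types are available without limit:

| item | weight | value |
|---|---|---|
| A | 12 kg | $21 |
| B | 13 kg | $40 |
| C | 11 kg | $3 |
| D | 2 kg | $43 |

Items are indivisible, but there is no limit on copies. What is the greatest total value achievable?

Best value-per-unit is D at 43/2, and filling with it alone uses weight 22×2=44. No mix of the others beats 22×43 = 946.

$946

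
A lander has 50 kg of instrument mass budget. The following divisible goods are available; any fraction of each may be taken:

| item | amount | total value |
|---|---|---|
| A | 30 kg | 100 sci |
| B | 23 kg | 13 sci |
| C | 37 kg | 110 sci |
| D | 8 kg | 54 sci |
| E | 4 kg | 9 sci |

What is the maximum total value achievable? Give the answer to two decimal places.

Take in order of value per unit:
- D (54/8 per unit): all 8 → value 54, running total 54.00
- A (100/30 per unit): all 30 → value 100, running total 154.00
- C (110/37 per unit): 12 of 37 → value 12×110/37 = 35.6757, running total 189.68
Total 189.68.

189.68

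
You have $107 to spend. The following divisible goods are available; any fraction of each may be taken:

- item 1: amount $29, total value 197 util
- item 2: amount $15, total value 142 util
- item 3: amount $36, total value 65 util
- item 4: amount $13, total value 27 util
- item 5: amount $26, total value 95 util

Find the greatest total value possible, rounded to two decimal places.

504.33

Take in order of value per unit:
- item 2 (142/15 per unit): all 15 → value 142, running total 142.00
- item 1 (197/29 per unit): all 29 → value 197, running total 339.00
- item 5 (95/26 per unit): all 26 → value 95, running total 434.00
- item 4 (27/13 per unit): all 13 → value 27, running total 461.00
- item 3 (65/36 per unit): 24 of 36 → value 24×65/36 = 43.3333, running total 504.33
Total 504.33.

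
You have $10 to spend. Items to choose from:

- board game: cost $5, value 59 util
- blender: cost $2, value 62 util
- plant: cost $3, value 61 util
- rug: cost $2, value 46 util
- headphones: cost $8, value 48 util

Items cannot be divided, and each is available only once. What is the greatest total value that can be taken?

182 util

Check high-value combinations within $10:
- board game+blender+plant: cost 5+2+3=10, value 59+62+61=182
- blender+plant+rug: cost 2+3+2=7, value 62+61+46=169
- board game+blender+rug: cost 5+2+2=9, value 59+62+46=167
Best: 182 util.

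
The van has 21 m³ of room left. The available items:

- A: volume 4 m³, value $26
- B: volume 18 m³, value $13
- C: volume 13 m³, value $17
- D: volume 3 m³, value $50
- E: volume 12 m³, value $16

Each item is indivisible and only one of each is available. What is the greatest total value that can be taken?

Check high-value combinations within 21 m³:
- A+C+D: volume 4+13+3=20, value 26+17+50=93
- A+D+E: volume 4+3+12=19, value 26+50+16=92
- A+D: volume 4+3=7, value 26+50=76
- C+D: volume 13+3=16, value 17+50=67
- D+E: volume 3+12=15, value 50+16=66
Best: $93.

$93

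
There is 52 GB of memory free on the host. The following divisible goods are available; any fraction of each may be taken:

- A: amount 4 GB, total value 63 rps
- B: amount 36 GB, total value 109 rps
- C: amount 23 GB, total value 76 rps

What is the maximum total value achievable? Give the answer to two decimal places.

214.69

Take in order of value per unit:
- A (63/4 per unit): all 4 → value 63, running total 63.00
- C (76/23 per unit): all 23 → value 76, running total 139.00
- B (109/36 per unit): 25 of 36 → value 25×109/36 = 75.6944, running total 214.69
Total 214.69.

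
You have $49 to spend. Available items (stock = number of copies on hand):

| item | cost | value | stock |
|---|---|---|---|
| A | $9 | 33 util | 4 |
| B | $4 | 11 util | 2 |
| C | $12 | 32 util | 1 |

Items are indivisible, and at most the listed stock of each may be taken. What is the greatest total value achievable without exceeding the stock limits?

164 util

Top feasible selections:
- 4×A + 1×C: cost 48, value 164
- 4×A + 2×B: cost 44, value 154
- 3×A + 2×B + 1×C: cost 47, value 153
Best: 164 util.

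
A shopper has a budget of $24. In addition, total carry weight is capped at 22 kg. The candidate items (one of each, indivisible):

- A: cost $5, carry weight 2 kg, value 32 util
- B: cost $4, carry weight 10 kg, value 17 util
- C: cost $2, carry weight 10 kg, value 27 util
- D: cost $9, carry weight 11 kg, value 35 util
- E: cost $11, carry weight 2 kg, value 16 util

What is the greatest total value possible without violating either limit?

Feasible sets respecting both limits:
- A+B+C: cost 11, carry weight 22, value 76
- A+C+E: cost 18, carry weight 14, value 75
- A+D: cost 14, carry weight 13, value 67
Best: 76 util.

76 util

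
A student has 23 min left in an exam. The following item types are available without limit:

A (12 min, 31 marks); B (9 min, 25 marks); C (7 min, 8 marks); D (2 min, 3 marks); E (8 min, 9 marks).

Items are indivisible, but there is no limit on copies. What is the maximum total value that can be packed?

Best value-per-unit is B at 25/9; filling with it alone gives 2×25 = 50.
Optimal mix: 1×A + 1×B + 1×D → time 23, value 59.

59 marks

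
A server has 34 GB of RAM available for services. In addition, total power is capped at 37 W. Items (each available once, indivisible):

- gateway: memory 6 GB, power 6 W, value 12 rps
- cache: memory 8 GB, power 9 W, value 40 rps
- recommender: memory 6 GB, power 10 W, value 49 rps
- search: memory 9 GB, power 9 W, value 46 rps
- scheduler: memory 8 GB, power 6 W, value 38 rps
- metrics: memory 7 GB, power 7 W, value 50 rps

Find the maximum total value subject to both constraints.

185 rps

Feasible sets respecting both limits:
- cache+recommender+search+metrics: memory 30, power 35, value 185
- recommender+search+scheduler+metrics: memory 30, power 32, value 183
- cache+recommender+scheduler+metrics: memory 29, power 32, value 177
- cache+search+scheduler+metrics: memory 32, power 31, value 174
Best: 185 rps.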